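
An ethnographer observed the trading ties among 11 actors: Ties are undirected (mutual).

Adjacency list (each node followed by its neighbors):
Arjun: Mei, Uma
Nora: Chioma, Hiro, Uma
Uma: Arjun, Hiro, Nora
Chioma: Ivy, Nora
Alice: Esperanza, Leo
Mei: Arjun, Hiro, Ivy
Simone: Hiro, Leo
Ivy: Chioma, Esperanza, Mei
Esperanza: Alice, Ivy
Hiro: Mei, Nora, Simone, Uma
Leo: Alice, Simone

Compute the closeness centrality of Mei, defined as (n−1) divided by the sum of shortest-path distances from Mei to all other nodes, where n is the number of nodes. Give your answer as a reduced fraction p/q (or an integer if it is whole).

Distances from Mei: Alice:3, Arjun:1, Chioma:2, Esperanza:2, Hiro:1, Ivy:1, Leo:3, Nora:2, Simone:2, Uma:2. Sum = 19.
n = 11, so closeness = 10/19.

10/19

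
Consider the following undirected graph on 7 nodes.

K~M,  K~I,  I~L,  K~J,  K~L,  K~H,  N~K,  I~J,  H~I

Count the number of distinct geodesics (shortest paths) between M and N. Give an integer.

The shortest distance is 2, and the only length-2 path is M–K–N. So there is exactly 1 shortest path.

1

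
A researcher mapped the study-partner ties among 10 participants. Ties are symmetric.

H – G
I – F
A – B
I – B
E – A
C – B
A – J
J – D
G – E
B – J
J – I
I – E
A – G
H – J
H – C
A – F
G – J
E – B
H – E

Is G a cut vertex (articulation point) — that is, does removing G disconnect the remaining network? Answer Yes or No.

Even without G, every remaining node can still reach every other (the residual graph is connected), so G is not a cut vertex.

No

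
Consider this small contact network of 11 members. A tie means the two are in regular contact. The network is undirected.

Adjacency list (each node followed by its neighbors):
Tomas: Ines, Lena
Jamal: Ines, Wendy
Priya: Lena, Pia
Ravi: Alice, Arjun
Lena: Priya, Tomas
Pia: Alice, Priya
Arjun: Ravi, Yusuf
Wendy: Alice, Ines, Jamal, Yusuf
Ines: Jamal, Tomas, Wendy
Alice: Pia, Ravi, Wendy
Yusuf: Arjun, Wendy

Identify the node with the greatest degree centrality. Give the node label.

Degrees — Alice:3, Arjun:2, Ines:3, Jamal:2, Lena:2, Pia:2, Priya:2, Ravi:2, Tomas:2, Wendy:4, Yusuf:2.
The maximum is 4, attained only by Wendy.

Wendy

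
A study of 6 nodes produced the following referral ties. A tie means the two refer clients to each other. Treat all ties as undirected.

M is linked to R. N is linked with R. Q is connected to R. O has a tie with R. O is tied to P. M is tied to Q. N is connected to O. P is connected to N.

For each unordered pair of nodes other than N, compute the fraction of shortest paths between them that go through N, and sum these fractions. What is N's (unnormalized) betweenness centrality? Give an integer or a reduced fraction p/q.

Pairs whose geodesics pass through N — Q–P: 1/2; M–P: 1/2; R–P: 1/2.
All other pairs contribute 0.
Summing the contributions gives betweenness(N) = 3/2.

3/2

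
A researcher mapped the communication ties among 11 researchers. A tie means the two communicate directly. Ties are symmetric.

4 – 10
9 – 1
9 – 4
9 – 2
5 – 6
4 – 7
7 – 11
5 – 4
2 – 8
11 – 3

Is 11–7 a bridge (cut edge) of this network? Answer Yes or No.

Without the 11–7 edge there is no alternate route between 11 and 7, so the network disconnects. It is a bridge.

Yes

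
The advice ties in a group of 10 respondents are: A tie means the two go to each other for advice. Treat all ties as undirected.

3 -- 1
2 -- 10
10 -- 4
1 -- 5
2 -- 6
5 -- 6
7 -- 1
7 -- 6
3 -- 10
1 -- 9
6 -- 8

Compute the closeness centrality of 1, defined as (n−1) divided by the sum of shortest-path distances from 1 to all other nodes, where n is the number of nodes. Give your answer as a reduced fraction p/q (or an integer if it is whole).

9/17

Distances from 1: 2:3, 3:1, 4:3, 5:1, 6:2, 7:1, 8:3, 9:1, 10:2. Sum = 17.
n = 10, so closeness = 9/17.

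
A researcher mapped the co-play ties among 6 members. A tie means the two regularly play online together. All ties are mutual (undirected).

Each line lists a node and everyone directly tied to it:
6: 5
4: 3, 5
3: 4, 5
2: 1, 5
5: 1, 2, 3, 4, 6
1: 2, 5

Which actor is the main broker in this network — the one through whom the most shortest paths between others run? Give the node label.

Unnormalized betweenness of each node: 1:0, 2:0, 3:0, 4:0, 5:8, 6:0.
5 has the largest value, 8, making it the main broker — the node through which the most shortest paths run.

5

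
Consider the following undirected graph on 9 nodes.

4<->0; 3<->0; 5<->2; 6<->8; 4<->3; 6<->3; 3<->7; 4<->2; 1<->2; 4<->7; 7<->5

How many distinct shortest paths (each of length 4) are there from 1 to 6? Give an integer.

The shortest distance is 4, and the only length-4 path is 1–2–4–3–6. So there is exactly 1 shortest path.

1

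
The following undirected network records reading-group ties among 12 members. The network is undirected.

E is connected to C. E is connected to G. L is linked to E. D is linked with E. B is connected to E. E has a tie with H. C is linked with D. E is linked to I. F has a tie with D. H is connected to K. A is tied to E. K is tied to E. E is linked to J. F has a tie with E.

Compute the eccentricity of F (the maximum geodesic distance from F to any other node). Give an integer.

Distances from F: A:2, B:2, C:2, D:1, E:1, G:2, H:2, I:2, J:2, K:2, L:2.
The largest is 2 (to C, G, H, L, J, A, K, I, and B), so the eccentricity of F is 2.

2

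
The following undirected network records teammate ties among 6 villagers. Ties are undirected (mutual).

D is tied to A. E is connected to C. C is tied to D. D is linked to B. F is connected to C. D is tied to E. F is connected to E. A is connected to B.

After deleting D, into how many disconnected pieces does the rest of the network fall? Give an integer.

Without D, the remaining ties split the others into: {C, E, F}; {A, B}.
That's 2 separate components.

2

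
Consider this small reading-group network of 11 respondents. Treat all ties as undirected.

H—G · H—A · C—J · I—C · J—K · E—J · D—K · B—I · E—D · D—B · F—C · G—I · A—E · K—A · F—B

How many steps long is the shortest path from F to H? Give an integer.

4

One shortest route is F – B – I – G – H, which uses 4 edges, and at distance 3 from F we only reach {E, G, K}, which does not include H. So d(F,H) = 4.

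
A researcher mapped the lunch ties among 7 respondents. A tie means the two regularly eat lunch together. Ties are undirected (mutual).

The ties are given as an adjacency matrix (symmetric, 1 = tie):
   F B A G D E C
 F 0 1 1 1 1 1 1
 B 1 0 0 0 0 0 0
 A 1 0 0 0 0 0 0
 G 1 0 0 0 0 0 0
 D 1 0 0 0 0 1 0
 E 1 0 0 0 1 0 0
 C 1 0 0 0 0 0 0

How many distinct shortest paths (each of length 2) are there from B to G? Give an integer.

1

The shortest distance is 2, and the only length-2 path is B–F–G. So there is exactly 1 shortest path.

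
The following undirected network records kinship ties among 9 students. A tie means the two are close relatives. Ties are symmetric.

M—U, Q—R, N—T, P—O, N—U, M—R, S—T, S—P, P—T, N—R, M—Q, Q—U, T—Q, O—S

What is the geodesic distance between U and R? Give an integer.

2

One shortest route is U – Q – R, which uses 2 edges, and U and R are not directly tied, so nothing shorter exists. So d(U,R) = 2.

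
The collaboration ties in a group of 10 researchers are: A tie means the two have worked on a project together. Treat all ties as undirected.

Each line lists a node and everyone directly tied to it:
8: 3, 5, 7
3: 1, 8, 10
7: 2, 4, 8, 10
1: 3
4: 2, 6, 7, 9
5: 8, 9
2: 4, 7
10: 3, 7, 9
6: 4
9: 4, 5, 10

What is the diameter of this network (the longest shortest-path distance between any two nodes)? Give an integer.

Eccentricity of each node (its greatest distance to any other): 1:5, 2:4, 3:4, 4:4, 5:3, 6:5, 7:3, 8:3, 9:3, 10:3.
The maximum eccentricity is 5, realized for instance by the pair 6–1 via 6 – 4 – 9 – 10 – 3 – 1. So the diameter is 5.

5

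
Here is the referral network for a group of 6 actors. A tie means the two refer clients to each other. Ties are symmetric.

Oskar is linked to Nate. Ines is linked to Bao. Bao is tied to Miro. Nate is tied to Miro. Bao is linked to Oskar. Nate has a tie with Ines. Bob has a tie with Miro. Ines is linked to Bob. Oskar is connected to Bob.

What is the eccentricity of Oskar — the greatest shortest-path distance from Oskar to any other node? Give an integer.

2

Distances from Oskar: Bao:1, Bob:1, Ines:2, Miro:2, Nate:1.
The largest is 2 (to Miro and Ines), so the eccentricity of Oskar is 2.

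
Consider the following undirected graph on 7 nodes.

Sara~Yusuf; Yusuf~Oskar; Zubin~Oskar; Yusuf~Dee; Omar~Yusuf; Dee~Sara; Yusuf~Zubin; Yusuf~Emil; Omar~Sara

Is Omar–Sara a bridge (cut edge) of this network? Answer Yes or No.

Even without that edge, Omar still reaches Sara via Omar – Yusuf – Sara, so the network stays connected. Not a bridge.

No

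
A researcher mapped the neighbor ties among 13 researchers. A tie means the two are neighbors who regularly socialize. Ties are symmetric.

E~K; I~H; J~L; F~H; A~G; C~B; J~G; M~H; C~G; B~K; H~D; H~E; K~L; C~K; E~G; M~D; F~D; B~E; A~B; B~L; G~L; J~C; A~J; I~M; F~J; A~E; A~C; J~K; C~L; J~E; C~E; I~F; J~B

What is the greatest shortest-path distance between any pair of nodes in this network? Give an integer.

Eccentricity of each node (its greatest distance to any other): A:3, B:3, C:3, D:3, E:2, F:2, G:3, H:3, I:3, J:3, K:3, L:4, M:4.
The maximum eccentricity is 4, realized for instance by the pair M–L via M – H – E – C – L. So the diameter is 4.

4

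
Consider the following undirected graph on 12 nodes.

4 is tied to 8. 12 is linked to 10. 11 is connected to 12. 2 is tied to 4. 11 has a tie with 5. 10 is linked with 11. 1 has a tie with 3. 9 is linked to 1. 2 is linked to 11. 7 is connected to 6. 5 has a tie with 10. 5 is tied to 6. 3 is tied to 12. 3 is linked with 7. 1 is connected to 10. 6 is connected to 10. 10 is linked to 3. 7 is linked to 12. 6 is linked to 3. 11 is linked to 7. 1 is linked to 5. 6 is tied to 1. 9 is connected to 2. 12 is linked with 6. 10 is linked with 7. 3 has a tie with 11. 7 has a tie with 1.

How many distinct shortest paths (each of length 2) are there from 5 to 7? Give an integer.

The shortest distance is 2. The length-2 paths are: 5–11–7; 5–1–7; 5–6–7; 5–10–7.
That gives 4 distinct shortest paths.

4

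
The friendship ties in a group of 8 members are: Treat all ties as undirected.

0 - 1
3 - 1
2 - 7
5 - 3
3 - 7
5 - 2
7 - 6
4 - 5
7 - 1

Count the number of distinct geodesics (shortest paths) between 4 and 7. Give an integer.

2

The shortest distance is 3. The length-3 paths are: 4–5–3–7; 4–5–2–7.
That gives 2 distinct shortest paths.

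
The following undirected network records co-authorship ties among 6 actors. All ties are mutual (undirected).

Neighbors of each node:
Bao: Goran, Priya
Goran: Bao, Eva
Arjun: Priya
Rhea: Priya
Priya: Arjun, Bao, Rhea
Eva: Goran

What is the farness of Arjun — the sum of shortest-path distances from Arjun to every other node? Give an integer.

Distances from Arjun: Bao:2, Eva:4, Goran:3, Priya:1, Rhea:2.
Sum = 2 + 4 + 3 + 1 + 2 = 12.

12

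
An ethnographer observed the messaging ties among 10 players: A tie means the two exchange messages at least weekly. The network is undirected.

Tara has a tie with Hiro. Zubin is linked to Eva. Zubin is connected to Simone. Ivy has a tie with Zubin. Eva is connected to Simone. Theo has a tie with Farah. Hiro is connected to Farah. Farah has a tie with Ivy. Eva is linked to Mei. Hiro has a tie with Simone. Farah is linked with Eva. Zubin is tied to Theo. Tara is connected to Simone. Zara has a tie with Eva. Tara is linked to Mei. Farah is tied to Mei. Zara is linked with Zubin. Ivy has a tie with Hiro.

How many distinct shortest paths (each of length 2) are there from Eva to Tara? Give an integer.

2

The shortest distance is 2. The length-2 paths are: Eva–Simone–Tara; Eva–Mei–Tara.
That gives 2 distinct shortest paths.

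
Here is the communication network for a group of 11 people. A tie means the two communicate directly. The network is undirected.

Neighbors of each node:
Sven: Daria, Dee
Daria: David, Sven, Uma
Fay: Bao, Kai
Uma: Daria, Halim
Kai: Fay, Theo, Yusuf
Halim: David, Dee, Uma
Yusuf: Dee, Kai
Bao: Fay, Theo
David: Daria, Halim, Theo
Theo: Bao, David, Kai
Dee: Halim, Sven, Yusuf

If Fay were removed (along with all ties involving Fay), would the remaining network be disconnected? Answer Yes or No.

No

Even without Fay, every remaining node can still reach every other (the residual graph is connected), so Fay is not a cut vertex.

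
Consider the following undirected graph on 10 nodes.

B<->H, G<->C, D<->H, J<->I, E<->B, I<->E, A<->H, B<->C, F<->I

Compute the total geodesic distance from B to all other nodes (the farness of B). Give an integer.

Distances from B: A:2, C:1, D:2, E:1, F:3, G:2, H:1, I:2, J:3.
Sum = 2 + 1 + 2 + 1 + 3 + 2 + 1 + 2 + 3 = 17.

17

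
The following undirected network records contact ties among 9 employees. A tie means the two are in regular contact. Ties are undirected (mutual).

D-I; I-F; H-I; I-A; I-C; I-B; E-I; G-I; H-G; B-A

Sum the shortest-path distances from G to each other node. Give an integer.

14

Distances from G: A:2, B:2, C:2, D:2, E:2, F:2, H:1, I:1.
Sum = 2 + 2 + 2 + 2 + 2 + 2 + 1 + 1 = 14.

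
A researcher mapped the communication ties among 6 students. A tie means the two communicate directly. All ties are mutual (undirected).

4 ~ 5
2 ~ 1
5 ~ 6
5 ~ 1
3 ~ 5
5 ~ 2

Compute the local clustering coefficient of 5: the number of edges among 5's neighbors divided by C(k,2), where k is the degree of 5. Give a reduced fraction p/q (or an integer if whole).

5's neighbors: 1, 2, 3, 4, and 6 (k = 5).
Possible neighbor pairs: C(5,2) = 10. Edges among them: 1–2 → e = 1.
Clustering(5) = 1/10.

1/10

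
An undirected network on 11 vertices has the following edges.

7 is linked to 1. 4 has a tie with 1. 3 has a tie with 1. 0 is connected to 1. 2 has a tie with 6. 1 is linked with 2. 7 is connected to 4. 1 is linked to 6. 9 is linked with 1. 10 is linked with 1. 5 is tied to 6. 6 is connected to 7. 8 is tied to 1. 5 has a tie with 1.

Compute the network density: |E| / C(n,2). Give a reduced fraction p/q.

14/55

There are 14 edges and 11 nodes, so the maximum possible is C(11,2) = 55.
Density = 14/55.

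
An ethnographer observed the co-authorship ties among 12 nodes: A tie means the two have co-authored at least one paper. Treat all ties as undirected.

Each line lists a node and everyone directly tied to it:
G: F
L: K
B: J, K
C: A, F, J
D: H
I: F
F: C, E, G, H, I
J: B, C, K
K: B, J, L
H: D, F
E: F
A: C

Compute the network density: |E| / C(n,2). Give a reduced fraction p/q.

There are 12 edges and 12 nodes, so the maximum possible is C(12,2) = 66.
Density = 12/66 = 2/11.

2/11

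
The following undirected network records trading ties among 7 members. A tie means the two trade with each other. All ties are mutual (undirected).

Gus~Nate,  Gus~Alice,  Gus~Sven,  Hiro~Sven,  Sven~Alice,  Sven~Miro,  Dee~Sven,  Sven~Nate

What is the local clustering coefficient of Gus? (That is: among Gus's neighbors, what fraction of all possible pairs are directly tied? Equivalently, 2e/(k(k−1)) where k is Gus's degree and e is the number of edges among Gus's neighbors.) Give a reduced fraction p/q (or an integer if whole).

Gus's neighbors: Alice, Nate, and Sven (k = 3).
Possible neighbor pairs: C(3,2) = 3. Edges among them: Alice–Sven, Nate–Sven → e = 2.
Clustering(Gus) = 2/3.

2/3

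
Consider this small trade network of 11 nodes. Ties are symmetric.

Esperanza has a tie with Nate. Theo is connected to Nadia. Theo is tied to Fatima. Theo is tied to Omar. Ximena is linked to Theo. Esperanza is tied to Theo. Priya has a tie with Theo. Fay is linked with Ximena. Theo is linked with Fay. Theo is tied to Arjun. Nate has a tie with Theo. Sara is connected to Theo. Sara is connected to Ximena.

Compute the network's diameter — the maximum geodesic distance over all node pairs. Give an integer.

Eccentricity of each node (its greatest distance to any other): Arjun:2, Esperanza:2, Fatima:2, Fay:2, Nadia:2, Nate:2, Omar:2, Priya:2, Sara:2, Theo:1, Ximena:2.
The maximum eccentricity is 2, realized for instance by the pair Nadia–Esperanza via Nadia – Theo – Esperanza. So the diameter is 2.

2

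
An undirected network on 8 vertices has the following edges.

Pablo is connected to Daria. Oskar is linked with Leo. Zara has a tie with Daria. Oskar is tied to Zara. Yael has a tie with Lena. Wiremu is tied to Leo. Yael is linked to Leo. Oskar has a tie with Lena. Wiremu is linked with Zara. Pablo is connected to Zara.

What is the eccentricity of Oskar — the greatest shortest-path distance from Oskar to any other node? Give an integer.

Distances from Oskar: Daria:2, Lena:1, Leo:1, Pablo:2, Wiremu:2, Yael:2, Zara:1.
The largest is 2 (to Daria, Pablo, Wiremu, and Yael), so the eccentricity of Oskar is 2.

2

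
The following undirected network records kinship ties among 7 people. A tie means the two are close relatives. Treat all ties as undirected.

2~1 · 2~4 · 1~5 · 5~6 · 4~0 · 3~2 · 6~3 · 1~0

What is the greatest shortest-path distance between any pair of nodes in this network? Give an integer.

Eccentricity of each node (its greatest distance to any other): 0:3, 1:2, 2:2, 3:3, 4:3, 5:3, 6:3.
The maximum eccentricity is 3, realized for instance by the pair 4–6 via 4 – 2 – 3 – 6. So the diameter is 3.

3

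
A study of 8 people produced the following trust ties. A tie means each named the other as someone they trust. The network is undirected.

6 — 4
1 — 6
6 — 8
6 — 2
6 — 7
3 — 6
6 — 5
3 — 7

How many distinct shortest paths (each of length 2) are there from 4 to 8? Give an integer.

The shortest distance is 2, and the only length-2 path is 4–6–8. So there is exactly 1 shortest path.

1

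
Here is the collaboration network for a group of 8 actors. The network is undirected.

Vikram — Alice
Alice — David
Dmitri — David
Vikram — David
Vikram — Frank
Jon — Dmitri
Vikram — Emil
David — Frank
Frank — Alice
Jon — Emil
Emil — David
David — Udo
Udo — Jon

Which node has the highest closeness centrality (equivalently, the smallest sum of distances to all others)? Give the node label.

Farness (sum of distances to all others) for each node — Alice:12, David:8, Dmitri:12, Emil:11, Frank:12, Jon:13, Udo:12, Vikram:10.
The smallest farness is 8, for David, so David has the highest closeness.

David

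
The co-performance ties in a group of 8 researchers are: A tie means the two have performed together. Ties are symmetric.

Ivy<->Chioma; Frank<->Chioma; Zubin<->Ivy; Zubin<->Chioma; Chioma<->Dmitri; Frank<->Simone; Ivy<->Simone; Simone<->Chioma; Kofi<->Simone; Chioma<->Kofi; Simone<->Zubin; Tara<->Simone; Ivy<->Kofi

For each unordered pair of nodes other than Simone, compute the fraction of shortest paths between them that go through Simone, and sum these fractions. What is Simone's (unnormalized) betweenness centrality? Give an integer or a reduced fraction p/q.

Pairs whose geodesics pass through Simone — Frank–Kofi: 1/2; Frank–Ivy: 1/2; Frank–Zubin: 1/2; Frank–Tara: 1; Kofi–Zubin: 1/3; Kofi–Tara: 1; Ivy–Tara: 1; Zubin–Tara: 1; Chioma–Tara: 1; Dmitri–Tara: 1.
All other pairs contribute 0.
Summing the contributions gives betweenness(Simone) = 47/6.

47/6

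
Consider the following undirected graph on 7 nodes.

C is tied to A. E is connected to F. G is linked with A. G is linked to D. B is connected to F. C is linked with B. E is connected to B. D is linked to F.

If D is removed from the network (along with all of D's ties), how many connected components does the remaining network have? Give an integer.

D's neighbors (F and G) remain reachable from one another through other ties, so the rest of the network stays in one piece.

1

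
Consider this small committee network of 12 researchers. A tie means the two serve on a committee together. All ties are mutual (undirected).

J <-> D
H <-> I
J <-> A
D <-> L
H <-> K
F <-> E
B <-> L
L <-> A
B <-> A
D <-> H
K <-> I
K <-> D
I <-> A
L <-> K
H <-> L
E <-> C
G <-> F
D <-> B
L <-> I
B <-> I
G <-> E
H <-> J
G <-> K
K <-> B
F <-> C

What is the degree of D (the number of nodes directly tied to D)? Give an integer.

D is directly tied to B, H, J, K, and L. That is 5 neighbors, so the degree of D is 5.

5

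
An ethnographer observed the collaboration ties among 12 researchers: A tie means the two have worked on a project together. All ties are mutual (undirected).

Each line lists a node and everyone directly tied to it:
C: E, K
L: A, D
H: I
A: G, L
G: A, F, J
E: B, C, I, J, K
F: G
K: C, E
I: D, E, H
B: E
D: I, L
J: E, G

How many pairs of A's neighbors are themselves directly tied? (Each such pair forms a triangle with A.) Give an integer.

0

A's neighbors are G and L, but none of them are tied to each other, so no triangle contains A.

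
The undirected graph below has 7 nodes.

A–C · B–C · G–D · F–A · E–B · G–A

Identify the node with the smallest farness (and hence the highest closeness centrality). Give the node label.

A

Farness (sum of distances to all others) for each node — A:10, B:14, C:11, D:18, E:19, F:15, G:13.
The smallest farness is 10, for A, so A has the highest closeness.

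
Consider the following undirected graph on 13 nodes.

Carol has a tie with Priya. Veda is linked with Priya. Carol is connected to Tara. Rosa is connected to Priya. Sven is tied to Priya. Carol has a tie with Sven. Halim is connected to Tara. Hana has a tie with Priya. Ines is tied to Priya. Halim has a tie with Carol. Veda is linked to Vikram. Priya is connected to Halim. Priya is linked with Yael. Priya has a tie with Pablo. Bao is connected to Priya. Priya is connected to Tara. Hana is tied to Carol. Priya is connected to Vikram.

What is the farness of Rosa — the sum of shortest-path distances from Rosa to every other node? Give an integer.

23

Distances from Rosa: Bao:2, Carol:2, Halim:2, Hana:2, Ines:2, Pablo:2, Priya:1, Sven:2, Tara:2, Veda:2, Vikram:2, Yael:2.
Sum = 2 + 2 + 2 + 2 + 2 + 2 + 1 + 2 + 2 + 2 + 2 + 2 = 23.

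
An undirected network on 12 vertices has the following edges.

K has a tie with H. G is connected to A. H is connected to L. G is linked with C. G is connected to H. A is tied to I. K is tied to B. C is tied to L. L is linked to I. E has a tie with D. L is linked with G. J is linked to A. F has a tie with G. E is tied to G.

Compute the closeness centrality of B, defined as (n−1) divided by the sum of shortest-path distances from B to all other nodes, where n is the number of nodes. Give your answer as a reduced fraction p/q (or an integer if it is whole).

11/39

Distances from B: A:4, C:4, D:5, E:4, F:4, G:3, H:2, I:4, J:5, K:1, L:3. Sum = 39.
n = 12, so closeness = 11/39.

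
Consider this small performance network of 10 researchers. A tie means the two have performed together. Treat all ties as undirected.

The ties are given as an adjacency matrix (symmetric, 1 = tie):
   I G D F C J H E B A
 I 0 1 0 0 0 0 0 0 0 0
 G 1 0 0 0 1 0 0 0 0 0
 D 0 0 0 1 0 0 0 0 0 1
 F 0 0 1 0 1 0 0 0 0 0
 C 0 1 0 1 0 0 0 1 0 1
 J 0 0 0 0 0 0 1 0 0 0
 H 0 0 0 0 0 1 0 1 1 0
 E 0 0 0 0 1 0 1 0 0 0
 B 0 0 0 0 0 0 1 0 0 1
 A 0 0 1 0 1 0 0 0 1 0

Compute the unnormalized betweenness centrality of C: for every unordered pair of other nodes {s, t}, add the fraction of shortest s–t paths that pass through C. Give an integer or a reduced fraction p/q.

20

Pairs whose geodesics pass through C — I–D: 2/2; I–F: 1; I–J: 1; I–H: 1; I–E: 1; I–B: 1; I–A: 1; G–D: 2/2; G–F: 1; G–J: 1; G–H: 1; G–E: 1; G–B: 1; G–A: 1 … (+7 more pairs).
All other pairs contribute 0.
Summing the contributions gives betweenness(C) = 20.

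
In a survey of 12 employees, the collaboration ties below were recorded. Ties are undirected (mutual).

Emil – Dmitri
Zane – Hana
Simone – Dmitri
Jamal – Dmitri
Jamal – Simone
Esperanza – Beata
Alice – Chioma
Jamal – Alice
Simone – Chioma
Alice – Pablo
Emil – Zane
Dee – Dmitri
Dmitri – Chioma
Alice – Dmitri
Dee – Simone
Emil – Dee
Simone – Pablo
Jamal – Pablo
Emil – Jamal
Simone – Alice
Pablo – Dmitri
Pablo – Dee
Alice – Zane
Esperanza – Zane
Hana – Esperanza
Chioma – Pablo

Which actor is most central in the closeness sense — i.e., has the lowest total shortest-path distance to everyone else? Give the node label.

Alice

Farness (sum of distances to all others) for each node — Alice:17, Beata:35, Chioma:22, Dee:22, Dmitri:19, Emil:19, Esperanza:25, Hana:26, Jamal:21, Pablo:20, Simone:20, Zane:18.
The smallest farness is 17, for Alice, so Alice has the highest closeness.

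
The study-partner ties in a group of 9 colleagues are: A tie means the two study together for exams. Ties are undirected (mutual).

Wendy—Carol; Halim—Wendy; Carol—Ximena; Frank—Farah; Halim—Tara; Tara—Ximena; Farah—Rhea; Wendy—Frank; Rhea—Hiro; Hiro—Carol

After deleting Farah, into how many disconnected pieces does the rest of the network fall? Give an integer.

1

Farah's neighbors (Frank and Rhea) remain reachable from one another through other ties, so the rest of the network stays in one piece.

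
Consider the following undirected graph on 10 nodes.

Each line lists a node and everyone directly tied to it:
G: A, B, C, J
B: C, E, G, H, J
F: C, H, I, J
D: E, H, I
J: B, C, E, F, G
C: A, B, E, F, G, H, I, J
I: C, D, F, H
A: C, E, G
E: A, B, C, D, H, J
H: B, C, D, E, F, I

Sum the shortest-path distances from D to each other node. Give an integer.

16

Distances from D: A:2, B:2, C:2, E:1, F:2, G:3, H:1, I:1, J:2.
Sum = 2 + 2 + 2 + 1 + 2 + 3 + 1 + 1 + 2 = 16.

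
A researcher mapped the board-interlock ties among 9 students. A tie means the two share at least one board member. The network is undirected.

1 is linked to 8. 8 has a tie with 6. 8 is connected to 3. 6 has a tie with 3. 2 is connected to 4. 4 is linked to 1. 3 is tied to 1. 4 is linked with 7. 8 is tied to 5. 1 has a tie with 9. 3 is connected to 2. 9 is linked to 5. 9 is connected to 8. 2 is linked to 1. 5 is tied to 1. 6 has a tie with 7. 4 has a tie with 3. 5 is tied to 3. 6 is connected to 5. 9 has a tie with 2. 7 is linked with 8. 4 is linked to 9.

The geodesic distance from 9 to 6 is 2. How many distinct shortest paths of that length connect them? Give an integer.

The shortest distance is 2. The length-2 paths are: 9–5–6; 9–8–6.
That gives 2 distinct shortest paths.

2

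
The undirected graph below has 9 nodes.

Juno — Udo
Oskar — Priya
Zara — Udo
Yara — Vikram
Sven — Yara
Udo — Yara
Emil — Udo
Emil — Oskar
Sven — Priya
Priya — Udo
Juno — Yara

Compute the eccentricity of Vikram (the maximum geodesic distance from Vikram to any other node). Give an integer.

4

Distances from Vikram: Emil:3, Juno:2, Oskar:4, Priya:3, Sven:2, Udo:2, Yara:1, Zara:3.
The largest is 4 (to Oskar), so the eccentricity of Vikram is 4.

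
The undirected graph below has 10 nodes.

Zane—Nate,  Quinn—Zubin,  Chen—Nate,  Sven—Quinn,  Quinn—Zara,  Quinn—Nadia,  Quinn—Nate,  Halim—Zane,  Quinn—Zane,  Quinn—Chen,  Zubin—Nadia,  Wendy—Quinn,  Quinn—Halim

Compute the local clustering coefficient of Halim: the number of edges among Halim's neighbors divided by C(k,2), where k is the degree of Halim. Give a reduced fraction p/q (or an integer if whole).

Halim's neighbors: Quinn and Zane (k = 2).
Possible neighbor pairs: C(2,2) = 1. Edges among them: Quinn–Zane → e = 1.
Clustering(Halim) = 1/1.

1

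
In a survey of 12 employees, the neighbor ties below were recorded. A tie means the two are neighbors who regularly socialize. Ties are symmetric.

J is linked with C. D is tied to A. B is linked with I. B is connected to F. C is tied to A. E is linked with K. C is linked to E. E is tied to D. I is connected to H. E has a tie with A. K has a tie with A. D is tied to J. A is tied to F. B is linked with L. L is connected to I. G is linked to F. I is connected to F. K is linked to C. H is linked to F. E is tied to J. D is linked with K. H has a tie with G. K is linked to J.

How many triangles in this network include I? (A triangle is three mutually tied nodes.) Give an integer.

I's neighbors: B, F, H, and L.
Neighbor pairs that are themselves tied: I–B–F; I–B–L; I–F–H. Each forms one triangle with I, for 3 in total.

3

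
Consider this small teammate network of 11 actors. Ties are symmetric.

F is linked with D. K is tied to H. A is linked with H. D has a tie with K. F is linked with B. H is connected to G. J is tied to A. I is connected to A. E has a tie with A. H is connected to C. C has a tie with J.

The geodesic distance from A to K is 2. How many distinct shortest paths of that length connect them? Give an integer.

The shortest distance is 2, and the only length-2 path is A–H–K. So there is exactly 1 shortest path.

1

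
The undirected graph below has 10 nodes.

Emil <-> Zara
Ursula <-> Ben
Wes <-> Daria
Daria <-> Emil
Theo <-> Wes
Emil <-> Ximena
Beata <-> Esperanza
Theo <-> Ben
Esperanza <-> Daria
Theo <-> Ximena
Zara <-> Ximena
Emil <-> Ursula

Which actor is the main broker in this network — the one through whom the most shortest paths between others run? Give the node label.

Daria

Unnormalized betweenness of each node: Beata:0, Ben:3/2, Daria:16, Emil:14, Esperanza:8, Theo:6, Ursula:3, Wes:9/2, Ximena:3, Zara:0.
Daria has the largest value, 16, making it the main broker — the node through which the most shortest paths run.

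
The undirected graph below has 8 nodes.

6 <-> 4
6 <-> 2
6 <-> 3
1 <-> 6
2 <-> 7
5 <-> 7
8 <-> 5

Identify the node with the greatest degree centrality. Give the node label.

6

Degrees — 1:1, 2:2, 3:1, 4:1, 5:2, 6:4, 7:2, 8:1.
The maximum is 4, attained only by 6.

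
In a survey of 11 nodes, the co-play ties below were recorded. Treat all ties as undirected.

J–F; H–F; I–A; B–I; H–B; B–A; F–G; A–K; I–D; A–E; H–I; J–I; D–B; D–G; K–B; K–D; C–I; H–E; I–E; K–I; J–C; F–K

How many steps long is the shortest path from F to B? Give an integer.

2

One shortest route is F – H – B, which uses 2 edges, and F and B are not directly tied, so nothing shorter exists. So d(F,B) = 2.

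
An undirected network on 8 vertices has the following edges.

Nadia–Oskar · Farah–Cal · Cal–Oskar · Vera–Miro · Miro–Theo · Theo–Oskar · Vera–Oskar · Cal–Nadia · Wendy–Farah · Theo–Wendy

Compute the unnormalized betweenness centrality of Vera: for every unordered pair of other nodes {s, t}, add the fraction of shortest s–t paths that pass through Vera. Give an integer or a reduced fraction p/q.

3/2

Pairs whose geodesics pass through Vera — Miro–Oskar: 1/2; Miro–Nadia: 1/2; Miro–Cal: 1/2.
All other pairs contribute 0.
Summing the contributions gives betweenness(Vera) = 3/2.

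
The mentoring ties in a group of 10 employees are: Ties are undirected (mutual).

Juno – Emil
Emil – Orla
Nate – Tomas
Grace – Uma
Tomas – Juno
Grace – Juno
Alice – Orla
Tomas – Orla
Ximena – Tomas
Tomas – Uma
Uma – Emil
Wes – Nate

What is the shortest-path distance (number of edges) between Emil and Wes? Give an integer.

4

One shortest route is Emil – Uma – Tomas – Nate – Wes, which uses 4 edges, and at distance 3 from Emil we only reach {Nate, Ximena}, which does not include Wes. So d(Emil,Wes) = 4.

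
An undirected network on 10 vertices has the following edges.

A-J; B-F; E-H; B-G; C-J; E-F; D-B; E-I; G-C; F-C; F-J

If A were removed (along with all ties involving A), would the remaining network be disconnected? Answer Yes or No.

Even without A, every remaining node can still reach every other (the residual graph is connected), so A is not a cut vertex.

No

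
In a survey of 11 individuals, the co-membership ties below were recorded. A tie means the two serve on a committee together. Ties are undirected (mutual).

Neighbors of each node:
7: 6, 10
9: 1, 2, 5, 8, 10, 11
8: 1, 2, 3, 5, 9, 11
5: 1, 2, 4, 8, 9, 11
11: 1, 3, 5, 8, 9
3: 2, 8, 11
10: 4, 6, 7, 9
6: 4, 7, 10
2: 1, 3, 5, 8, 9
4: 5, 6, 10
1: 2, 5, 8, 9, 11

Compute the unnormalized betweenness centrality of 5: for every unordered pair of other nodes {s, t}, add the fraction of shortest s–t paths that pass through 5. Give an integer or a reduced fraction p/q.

Pairs whose geodesics pass through 5 — 11–2: 1/5; 11–6: 1/2; 11–4: 1; 1–6: 1/2; 1–4: 1; 8–6: 1/2; 8–4: 1; 2–6: 1/2; 2–4: 1; 9–4: 1/2; 3–6: 3/6; 3–4: 3/3.
All other pairs contribute 0.
Summing the contributions gives betweenness(5) = 41/5.

41/5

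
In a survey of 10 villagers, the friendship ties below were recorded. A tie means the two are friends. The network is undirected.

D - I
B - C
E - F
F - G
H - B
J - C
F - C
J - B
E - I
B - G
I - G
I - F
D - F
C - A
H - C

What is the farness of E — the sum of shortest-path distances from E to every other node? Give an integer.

20

Distances from E: A:3, B:3, C:2, D:2, F:1, G:2, H:3, I:1, J:3.
Sum = 3 + 3 + 2 + 2 + 1 + 2 + 3 + 1 + 3 = 20.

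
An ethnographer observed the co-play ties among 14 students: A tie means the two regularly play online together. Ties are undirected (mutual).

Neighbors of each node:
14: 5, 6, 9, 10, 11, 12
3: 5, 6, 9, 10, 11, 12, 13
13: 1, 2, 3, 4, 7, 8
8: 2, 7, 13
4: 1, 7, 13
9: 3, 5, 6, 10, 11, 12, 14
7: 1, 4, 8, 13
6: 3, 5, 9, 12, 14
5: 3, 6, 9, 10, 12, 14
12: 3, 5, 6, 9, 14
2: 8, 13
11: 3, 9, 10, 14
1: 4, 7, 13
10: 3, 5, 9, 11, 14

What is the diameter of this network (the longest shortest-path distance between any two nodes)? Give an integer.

4

Eccentricity of each node (its greatest distance to any other): 1:4, 2:4, 3:2, 4:4, 5:3, 6:3, 7:4, 8:4, 9:3, 10:3, 11:3, 12:3, 13:3, 14:4.
The maximum eccentricity is 4, realized for instance by the pair 4–14 via 4 – 13 – 3 – 10 – 14. So the diameter is 4.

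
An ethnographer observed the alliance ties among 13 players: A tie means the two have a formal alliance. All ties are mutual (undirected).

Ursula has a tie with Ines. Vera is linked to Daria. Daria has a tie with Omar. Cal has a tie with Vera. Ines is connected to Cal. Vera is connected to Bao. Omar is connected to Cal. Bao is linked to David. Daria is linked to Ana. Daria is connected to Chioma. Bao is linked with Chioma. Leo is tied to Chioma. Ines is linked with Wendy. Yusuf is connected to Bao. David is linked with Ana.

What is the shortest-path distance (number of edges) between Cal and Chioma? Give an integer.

One shortest route is Cal – Vera – Bao – Chioma, which uses 3 edges, and at distance 2 from Cal we only reach {Bao, Daria, Ursula, Wendy}, which does not include Chioma. So d(Cal,Chioma) = 3.

3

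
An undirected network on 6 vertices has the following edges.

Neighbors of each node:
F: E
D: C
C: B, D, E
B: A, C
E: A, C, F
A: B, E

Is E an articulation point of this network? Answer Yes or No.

Removing E leaves {A, B, C, and D} with no path to {F}, so the network splits into 2 components. E is a cut vertex.

Yes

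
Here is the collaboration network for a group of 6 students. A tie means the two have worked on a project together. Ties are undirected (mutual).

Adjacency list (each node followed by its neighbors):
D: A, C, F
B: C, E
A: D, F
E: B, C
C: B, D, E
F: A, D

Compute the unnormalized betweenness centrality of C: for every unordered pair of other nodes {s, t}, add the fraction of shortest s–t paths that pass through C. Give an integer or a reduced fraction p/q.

Pairs whose geodesics pass through C — D–B: 1; D–E: 1; B–F: 1; B–A: 1; F–E: 1; E–A: 1.
All other pairs contribute 0.
Summing the contributions gives betweenness(C) = 6.

6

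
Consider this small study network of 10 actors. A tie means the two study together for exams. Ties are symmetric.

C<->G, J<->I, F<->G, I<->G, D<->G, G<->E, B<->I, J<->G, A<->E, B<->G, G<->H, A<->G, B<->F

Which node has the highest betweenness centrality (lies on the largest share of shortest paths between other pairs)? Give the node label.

G

Unnormalized betweenness of each node: A:0, B:1/2, C:0, D:0, E:0, F:0, G:31, H:0, I:1/2, J:0.
G has the largest value, 31, making it the main broker — the node through which the most shortest paths run.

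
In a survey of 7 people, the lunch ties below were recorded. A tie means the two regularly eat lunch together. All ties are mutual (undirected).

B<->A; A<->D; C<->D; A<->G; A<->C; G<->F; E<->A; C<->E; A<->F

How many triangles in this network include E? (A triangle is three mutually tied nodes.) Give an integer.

E's neighbors: A and C.
Neighbor pairs that are themselves tied: E–A–C. Each forms one triangle with E, for 1 in total.

1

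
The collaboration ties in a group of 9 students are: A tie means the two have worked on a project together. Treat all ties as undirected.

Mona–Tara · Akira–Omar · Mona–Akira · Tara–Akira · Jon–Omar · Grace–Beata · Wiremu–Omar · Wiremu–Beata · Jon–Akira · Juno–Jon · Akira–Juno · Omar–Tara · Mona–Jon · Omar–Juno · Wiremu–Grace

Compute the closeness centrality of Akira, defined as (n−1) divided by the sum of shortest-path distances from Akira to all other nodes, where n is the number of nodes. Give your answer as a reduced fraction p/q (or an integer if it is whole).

8/13

Distances from Akira: Beata:3, Grace:3, Jon:1, Juno:1, Mona:1, Omar:1, Tara:1, Wiremu:2. Sum = 13.
n = 9, so closeness = 8/13.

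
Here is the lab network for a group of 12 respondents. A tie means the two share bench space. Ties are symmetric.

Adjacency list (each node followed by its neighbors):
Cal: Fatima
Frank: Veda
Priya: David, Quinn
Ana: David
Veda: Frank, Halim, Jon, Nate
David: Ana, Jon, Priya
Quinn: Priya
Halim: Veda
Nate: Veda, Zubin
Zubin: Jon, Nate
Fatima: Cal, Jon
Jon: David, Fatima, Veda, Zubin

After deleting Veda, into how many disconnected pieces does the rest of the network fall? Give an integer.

Without Veda, the remaining ties split the others into: {Ana, Cal, David, Fatima, Jon, Nate, Priya, Quinn, Zubin}; {Frank}; {Halim}.
That's 3 separate components.

3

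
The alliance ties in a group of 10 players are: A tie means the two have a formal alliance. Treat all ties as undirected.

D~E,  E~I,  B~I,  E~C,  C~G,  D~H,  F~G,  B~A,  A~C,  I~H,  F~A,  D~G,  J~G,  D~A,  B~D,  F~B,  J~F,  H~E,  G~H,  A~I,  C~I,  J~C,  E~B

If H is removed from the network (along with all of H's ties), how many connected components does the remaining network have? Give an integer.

1

H's neighbors (D, E, G, and I) remain reachable from one another through other ties, so the rest of the network stays in one piece.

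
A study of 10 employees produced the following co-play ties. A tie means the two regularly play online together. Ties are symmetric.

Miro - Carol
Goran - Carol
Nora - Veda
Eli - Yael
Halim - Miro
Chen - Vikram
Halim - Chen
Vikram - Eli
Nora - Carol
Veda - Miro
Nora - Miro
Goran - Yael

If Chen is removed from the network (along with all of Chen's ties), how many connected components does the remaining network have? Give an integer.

1

Chen's neighbors (Halim and Vikram) remain reachable from one another through other ties, so the rest of the network stays in one piece.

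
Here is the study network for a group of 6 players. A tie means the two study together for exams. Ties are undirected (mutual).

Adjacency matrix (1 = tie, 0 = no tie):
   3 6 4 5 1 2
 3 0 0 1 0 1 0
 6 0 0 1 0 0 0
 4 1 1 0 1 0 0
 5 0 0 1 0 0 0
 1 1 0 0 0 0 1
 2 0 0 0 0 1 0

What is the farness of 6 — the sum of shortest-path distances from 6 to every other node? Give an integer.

12

Distances from 6: 1:3, 2:4, 3:2, 4:1, 5:2.
Sum = 3 + 4 + 2 + 1 + 2 = 12.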